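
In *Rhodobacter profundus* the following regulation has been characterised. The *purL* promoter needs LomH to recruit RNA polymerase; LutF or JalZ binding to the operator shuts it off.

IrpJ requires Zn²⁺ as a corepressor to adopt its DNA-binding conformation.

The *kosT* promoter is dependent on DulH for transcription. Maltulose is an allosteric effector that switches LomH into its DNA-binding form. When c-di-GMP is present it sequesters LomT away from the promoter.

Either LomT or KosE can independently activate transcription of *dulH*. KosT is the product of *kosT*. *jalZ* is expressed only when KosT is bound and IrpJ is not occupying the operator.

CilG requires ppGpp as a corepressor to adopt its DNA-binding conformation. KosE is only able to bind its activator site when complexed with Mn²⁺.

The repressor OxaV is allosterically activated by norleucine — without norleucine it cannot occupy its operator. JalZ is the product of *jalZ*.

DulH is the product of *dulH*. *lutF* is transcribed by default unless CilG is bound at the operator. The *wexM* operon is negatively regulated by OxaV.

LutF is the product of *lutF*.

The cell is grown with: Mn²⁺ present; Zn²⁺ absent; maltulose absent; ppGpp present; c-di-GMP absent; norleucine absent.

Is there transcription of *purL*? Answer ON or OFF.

ppGpp is present, so CilG is active.
With repressor CilG bound, *lutF* is not transcribed.
So LutF is not produced.
Maltulose is absent, so LomH is inactive.
Zn²⁺ is absent, so IrpJ is inactive.
c-di-GMP is absent, so LomT is active.
Mn²⁺ is present, so KosE is active.
Activator LomT is present, so *dulH* is transcribed.
So DulH is produced and active.
No repressor is bound and DulH is active, so *kosT* is transcribed.
So KosT is produced and active.
No repressor is bound and KosT is active, so *jalZ* is transcribed.
So JalZ is produced and active.
With repressor JalZ bound, *purL* is not transcribed.

OFF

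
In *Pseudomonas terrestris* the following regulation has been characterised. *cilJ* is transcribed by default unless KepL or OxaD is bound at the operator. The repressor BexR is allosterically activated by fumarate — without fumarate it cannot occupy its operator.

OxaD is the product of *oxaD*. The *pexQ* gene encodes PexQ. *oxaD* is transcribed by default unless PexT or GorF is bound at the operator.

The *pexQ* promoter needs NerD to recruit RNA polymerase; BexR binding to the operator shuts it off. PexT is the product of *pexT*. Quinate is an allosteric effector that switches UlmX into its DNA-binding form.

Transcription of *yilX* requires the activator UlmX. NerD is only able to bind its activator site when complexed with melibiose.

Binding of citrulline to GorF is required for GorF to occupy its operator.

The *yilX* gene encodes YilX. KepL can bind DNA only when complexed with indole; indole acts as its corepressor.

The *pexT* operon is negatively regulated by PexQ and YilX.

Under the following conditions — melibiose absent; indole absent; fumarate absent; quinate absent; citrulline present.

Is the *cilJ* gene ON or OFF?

ON

Indole is absent, so KepL is inactive.
Fumarate is absent, so BexR is inactive.
Melibiose is absent, so NerD is inactive.
Required activator NerD is absent, so *pexQ* is not transcribed.
So PexQ is not produced.
Quinate is absent, so UlmX is inactive.
Required activator UlmX is absent, so *yilX* is not transcribed.
So YilX is not produced.
With no repressor bound, *pexT* is transcribed.
So PexT is produced and active.
Citrulline is present, so GorF is active.
With repressor PexT bound, *oxaD* is not transcribed.
So OxaD is not produced.
With no repressor bound, *cilJ* is transcribed.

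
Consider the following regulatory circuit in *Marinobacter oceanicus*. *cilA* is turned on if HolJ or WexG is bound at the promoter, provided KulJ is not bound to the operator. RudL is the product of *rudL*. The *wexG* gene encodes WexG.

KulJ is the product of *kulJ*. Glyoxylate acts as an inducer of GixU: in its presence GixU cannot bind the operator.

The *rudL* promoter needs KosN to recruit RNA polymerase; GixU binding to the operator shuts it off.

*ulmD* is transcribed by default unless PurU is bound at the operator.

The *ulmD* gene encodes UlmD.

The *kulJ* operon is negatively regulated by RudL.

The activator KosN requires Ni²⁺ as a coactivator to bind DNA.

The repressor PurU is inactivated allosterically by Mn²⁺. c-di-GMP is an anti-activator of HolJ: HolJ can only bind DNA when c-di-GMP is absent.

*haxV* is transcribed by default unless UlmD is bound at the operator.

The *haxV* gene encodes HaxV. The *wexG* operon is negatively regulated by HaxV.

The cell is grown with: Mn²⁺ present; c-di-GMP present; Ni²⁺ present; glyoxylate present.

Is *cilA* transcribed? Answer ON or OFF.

ON

c-di-GMP is present, so HolJ is inactive.
Ni²⁺ is present, so KosN is active.
Glyoxylate is present, so GixU is inactive.
No repressor is bound and KosN is active, so *rudL* is transcribed.
So RudL is produced and active.
With repressor RudL bound, *kulJ* is not transcribed.
So KulJ is not produced.
Mn²⁺ is present, so PurU is inactive.
With no repressor bound, *ulmD* is transcribed.
So UlmD is produced and active.
With repressor UlmD bound, *haxV* is not transcribed.
So HaxV is not produced.
With no repressor bound, *wexG* is transcribed.
So WexG is produced and active.
Activator WexG is present, so *cilA* is transcribed.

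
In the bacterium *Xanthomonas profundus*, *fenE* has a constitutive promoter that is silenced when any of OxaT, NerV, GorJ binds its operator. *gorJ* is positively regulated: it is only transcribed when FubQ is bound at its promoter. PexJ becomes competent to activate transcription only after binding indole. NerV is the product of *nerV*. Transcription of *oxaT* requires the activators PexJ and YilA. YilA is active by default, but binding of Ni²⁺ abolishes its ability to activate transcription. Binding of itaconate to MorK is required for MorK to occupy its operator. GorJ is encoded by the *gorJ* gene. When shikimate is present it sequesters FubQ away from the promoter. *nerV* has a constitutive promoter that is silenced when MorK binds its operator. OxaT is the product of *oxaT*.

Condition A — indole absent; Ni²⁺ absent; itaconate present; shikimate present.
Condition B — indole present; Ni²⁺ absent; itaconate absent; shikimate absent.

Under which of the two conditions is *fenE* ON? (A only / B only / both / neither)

A only

Condition A:
Indole is absent, so PexJ is inactive.
Ni²⁺ is absent, so YilA is active.
Required activator PexJ is absent, so *oxaT* is not transcribed.
So OxaT is not produced.
Itaconate is present, so MorK is active.
With repressor MorK bound, *nerV* is not transcribed.
So NerV is not produced.
Shikimate is present, so FubQ is inactive.
Required activator FubQ is absent, so *gorJ* is not transcribed.
So GorJ is not produced.
With no repressor bound, *fenE* is transcribed.
→ *fenE* is ON in A.
Condition B:
Indole is present, so PexJ is active.
Ni²⁺ is absent, so YilA is active.
No repressor is bound and PexJ and YilA are active, so *oxaT* is transcribed.
So OxaT is produced and active.
Itaconate is absent, so MorK is inactive.
With no repressor bound, *nerV* is transcribed.
So NerV is produced and active.
Shikimate is absent, so FubQ is active.
No repressor is bound and FubQ is active, so *gorJ* is transcribed.
So GorJ is produced and active.
With repressor OxaT bound, *fenE* is not transcribed.
→ *fenE* is OFF in B.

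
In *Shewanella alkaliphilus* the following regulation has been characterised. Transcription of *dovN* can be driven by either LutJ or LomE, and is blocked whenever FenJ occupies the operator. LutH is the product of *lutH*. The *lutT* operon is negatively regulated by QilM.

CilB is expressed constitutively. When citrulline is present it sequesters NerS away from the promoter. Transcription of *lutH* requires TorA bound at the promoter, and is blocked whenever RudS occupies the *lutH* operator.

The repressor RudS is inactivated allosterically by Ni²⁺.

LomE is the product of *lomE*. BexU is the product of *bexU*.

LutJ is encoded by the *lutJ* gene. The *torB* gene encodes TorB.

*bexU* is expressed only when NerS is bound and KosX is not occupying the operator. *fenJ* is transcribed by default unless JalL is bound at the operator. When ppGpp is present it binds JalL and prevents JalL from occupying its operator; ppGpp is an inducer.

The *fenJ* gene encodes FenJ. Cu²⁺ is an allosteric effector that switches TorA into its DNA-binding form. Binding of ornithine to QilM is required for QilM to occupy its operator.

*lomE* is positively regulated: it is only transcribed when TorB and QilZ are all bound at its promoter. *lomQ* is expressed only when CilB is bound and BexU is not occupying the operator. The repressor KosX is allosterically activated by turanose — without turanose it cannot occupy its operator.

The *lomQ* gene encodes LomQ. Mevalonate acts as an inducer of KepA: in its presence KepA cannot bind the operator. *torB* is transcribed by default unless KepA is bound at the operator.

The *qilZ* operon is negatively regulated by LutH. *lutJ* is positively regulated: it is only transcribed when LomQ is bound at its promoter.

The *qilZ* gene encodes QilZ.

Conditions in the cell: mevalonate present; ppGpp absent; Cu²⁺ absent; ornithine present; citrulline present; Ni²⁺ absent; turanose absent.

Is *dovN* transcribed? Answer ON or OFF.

ON

Turanose is absent, so KosX is inactive.
Citrulline is present, so NerS is inactive.
Required activator NerS is absent, so *bexU* is not transcribed.
So BexU is not produced.
CilB is produced constitutively and is active.
No repressor is bound and CilB is active, so *lomQ* is transcribed.
So LomQ is produced and active.
No repressor is bound and LomQ is active, so *lutJ* is transcribed.
So LutJ is produced and active.
ppGpp is absent, so JalL is active.
With repressor JalL bound, *fenJ* is not transcribed.
So FenJ is not produced.
Mevalonate is present, so KepA is inactive.
With no repressor bound, *torB* is transcribed.
So TorB is produced and active.
Cu²⁺ is absent, so TorA is inactive.
Ni²⁺ is absent, so RudS is active.
With repressor RudS bound, *lutH* is not transcribed.
So LutH is not produced.
With no repressor bound, *qilZ* is transcribed.
So QilZ is produced and active.
No repressor is bound and TorB and QilZ are active, so *lomE* is transcribed.
So LomE is produced and active.
Activator LutJ is present, so *dovN* is transcribed.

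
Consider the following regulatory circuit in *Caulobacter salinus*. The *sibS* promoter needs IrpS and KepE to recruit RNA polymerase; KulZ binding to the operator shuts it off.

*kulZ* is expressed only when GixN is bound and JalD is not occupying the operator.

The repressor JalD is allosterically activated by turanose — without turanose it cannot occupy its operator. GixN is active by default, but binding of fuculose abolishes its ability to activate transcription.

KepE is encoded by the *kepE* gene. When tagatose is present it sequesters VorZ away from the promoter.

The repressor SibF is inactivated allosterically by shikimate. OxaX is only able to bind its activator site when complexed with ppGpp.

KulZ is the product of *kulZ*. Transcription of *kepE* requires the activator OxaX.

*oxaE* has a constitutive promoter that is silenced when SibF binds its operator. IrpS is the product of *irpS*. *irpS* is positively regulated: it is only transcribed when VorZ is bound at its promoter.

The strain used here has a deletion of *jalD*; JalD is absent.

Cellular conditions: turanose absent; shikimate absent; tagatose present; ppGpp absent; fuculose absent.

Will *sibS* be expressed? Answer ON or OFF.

JalD is non-functional in this strain, so it has no effect.
Fuculose is absent, so GixN is active.
No repressor is bound and GixN is active, so *kulZ* is transcribed.
So KulZ is produced and active.
Tagatose is present, so VorZ is inactive.
Required activator VorZ is absent, so *irpS* is not transcribed.
So IrpS is not produced.
ppGpp is absent, so OxaX is inactive.
Required activator OxaX is absent, so *kepE* is not transcribed.
So KepE is not produced.
With repressor KulZ bound, *sibS* is not transcribed.

OFF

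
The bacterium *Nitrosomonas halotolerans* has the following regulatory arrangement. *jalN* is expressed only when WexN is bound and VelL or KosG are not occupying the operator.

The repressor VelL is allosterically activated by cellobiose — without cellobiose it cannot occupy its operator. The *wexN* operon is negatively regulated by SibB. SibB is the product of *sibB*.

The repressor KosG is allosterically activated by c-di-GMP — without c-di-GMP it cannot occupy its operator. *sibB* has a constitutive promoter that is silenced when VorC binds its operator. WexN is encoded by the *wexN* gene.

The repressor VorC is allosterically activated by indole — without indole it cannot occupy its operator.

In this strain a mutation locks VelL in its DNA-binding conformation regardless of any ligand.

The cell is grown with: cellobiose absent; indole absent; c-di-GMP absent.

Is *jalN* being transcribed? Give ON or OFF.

OFF

VelL is constitutively active in this strain.
Indole is absent, so VorC is inactive.
With no repressor bound, *sibB* is transcribed.
So SibB is produced and active.
With repressor SibB bound, *wexN* is not transcribed.
So WexN is not produced.
c-di-GMP is absent, so KosG is inactive.
With repressor VelL bound, *jalN* is not transcribed.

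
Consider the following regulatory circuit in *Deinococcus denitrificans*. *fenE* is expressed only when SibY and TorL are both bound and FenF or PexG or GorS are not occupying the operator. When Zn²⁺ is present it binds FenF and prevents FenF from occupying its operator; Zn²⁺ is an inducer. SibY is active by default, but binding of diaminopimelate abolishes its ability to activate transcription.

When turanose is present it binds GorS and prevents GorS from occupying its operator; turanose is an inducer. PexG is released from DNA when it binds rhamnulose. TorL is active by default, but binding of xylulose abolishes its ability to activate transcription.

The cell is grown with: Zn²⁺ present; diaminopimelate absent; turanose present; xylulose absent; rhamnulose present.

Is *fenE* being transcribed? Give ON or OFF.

Zn²⁺ is present, so FenF is inactive.
Diaminopimelate is absent, so SibY is active.
Xylulose is absent, so TorL is active.
Rhamnulose is present, so PexG is inactive.
Turanose is present, so GorS is inactive.
No repressor is bound and SibY and TorL are active, so *fenE* is transcribed.

ON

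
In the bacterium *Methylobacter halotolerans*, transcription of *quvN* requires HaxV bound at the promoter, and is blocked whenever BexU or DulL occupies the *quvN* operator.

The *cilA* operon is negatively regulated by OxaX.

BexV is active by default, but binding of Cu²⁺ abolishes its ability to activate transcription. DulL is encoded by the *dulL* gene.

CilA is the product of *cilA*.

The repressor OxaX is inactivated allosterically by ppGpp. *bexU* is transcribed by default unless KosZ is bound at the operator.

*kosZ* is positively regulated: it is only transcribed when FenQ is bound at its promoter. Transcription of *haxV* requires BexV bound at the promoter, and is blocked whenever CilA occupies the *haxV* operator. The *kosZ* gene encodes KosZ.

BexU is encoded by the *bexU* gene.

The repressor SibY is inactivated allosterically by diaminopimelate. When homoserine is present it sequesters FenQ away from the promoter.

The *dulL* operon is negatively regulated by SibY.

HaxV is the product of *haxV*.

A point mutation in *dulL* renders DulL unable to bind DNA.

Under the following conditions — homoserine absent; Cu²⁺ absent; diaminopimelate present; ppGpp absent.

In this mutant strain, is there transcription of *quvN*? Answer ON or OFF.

ON

Homoserine is absent, so FenQ is active.
No repressor is bound and FenQ is active, so *kosZ* is transcribed.
So KosZ is produced and active.
With repressor KosZ bound, *bexU* is not transcribed.
So BexU is not produced.
Cu²⁺ is absent, so BexV is active.
ppGpp is absent, so OxaX is active.
With repressor OxaX bound, *cilA* is not transcribed.
So CilA is not produced.
No repressor is bound and BexV is active, so *haxV* is transcribed.
So HaxV is produced and active.
DulL is non-functional in this strain, so it has no effect.
No repressor is bound and HaxV is active, so *quvN* is transcribed.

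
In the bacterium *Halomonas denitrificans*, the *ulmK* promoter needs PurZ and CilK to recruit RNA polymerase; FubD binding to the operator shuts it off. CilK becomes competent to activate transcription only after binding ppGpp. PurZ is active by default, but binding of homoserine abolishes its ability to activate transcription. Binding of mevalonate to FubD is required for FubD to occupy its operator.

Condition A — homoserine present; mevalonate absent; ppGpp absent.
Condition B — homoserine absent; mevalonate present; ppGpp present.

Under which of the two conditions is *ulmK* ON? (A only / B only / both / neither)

neither

Condition A:
Homoserine is present, so PurZ is inactive.
Mevalonate is absent, so FubD is inactive.
ppGpp is absent, so CilK is inactive.
Required activator PurZ is absent, so *ulmK* is not transcribed.
→ *ulmK* is OFF in A.
Condition B:
Homoserine is absent, so PurZ is active.
Mevalonate is present, so FubD is active.
ppGpp is present, so CilK is active.
With repressor FubD bound, *ulmK* is not transcribed.
→ *ulmK* is OFF in B.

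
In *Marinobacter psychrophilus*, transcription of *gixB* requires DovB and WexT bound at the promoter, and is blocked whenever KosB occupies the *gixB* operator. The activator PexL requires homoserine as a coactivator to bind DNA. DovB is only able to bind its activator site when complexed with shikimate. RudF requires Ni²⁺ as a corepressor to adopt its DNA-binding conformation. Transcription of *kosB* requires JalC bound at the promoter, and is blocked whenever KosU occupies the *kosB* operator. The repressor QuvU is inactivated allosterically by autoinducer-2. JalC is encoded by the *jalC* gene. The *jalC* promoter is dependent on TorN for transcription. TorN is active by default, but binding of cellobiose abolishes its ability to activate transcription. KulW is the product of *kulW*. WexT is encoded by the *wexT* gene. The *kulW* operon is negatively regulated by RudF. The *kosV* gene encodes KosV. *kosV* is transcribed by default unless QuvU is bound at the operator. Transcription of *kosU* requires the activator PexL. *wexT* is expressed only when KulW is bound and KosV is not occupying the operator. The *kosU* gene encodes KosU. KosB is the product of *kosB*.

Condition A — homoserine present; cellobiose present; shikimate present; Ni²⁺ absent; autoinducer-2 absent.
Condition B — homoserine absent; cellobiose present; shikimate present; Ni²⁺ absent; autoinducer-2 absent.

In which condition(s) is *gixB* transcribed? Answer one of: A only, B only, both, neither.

both

Condition A:
Homoserine is present, so PexL is active.
No repressor is bound and PexL is active, so *kosU* is transcribed.
So KosU is produced and active.
Cellobiose is present, so TorN is inactive.
Required activator TorN is absent, so *jalC* is not transcribed.
So JalC is not produced.
With repressor KosU bound, *kosB* is not transcribed.
So KosB is not produced.
Shikimate is present, so DovB is active.
Ni²⁺ is absent, so RudF is inactive.
With no repressor bound, *kulW* is transcribed.
So KulW is produced and active.
Autoinducer-2 is absent, so QuvU is active.
With repressor QuvU bound, *kosV* is not transcribed.
So KosV is not produced.
No repressor is bound and KulW is active, so *wexT* is transcribed.
So WexT is produced and active.
No repressor is bound and DovB and WexT are active, so *gixB* is transcribed.
→ *gixB* is ON in A.
Condition B:
Homoserine is absent, so PexL is inactive.
Required activator PexL is absent, so *kosU* is not transcribed.
So KosU is not produced.
Cellobiose is present, so TorN is inactive.
Required activator TorN is absent, so *jalC* is not transcribed.
So JalC is not produced.
Required activator JalC is absent, so *kosB* is not transcribed.
So KosB is not produced.
Shikimate is present, so DovB is active.
Ni²⁺ is absent, so RudF is inactive.
With no repressor bound, *kulW* is transcribed.
So KulW is produced and active.
Autoinducer-2 is absent, so QuvU is active.
With repressor QuvU bound, *kosV* is not transcribed.
So KosV is not produced.
No repressor is bound and KulW is active, so *wexT* is transcribed.
So WexT is produced and active.
No repressor is bound and DovB and WexT are active, so *gixB* is transcribed.
→ *gixB* is ON in B.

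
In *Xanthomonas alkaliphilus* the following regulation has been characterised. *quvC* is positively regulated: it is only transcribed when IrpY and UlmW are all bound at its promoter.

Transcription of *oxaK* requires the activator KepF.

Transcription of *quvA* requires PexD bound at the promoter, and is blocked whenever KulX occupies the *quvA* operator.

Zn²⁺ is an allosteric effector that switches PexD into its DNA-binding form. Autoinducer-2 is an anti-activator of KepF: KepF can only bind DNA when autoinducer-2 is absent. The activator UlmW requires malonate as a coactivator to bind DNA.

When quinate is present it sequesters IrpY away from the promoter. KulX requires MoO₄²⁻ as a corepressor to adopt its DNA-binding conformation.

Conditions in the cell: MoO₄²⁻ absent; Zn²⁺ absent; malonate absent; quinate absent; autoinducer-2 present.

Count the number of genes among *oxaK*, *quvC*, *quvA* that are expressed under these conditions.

0

Autoinducer-2 is present, so KepF is inactive.
Required activator KepF is absent, so *oxaK* is not transcribed.
→ *oxaK* is OFF.
Quinate is absent, so IrpY is active.
Malonate is absent, so UlmW is inactive.
Required activator UlmW is absent, so *quvC* is not transcribed.
→ *quvC* is OFF.
MoO₄²⁻ is absent, so KulX is inactive.
Zn²⁺ is absent, so PexD is inactive.
Required activator PexD is absent, so *quvA* is not transcribed.
→ *quvA* is OFF.
0 of the 3 genes are transcribed.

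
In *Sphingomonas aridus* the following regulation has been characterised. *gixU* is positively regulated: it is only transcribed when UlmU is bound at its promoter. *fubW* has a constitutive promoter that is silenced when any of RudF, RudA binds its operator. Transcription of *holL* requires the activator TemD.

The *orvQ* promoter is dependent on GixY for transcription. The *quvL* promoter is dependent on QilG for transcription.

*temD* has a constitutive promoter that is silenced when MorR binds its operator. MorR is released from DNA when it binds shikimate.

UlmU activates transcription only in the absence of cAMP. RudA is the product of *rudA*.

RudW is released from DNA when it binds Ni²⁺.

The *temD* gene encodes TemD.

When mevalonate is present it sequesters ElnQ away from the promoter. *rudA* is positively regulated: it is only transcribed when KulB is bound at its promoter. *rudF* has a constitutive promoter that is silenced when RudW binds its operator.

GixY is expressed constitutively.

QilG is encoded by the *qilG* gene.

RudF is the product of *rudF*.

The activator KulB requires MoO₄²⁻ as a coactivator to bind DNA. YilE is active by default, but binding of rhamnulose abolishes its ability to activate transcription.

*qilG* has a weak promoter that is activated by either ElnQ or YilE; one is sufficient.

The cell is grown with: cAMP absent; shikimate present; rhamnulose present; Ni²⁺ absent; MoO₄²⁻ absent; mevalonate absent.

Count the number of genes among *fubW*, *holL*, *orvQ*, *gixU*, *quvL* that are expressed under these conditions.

Ni²⁺ is absent, so RudW is active.
With repressor RudW bound, *rudF* is not transcribed.
So RudF is not produced.
MoO₄²⁻ is absent, so KulB is inactive.
Required activator KulB is absent, so *rudA* is not transcribed.
So RudA is not produced.
With no repressor bound, *fubW* is transcribed.
→ *fubW* is ON.
Shikimate is present, so MorR is inactive.
With no repressor bound, *temD* is transcribed.
So TemD is produced and active.
No repressor is bound and TemD is active, so *holL* is transcribed.
→ *holL* is ON.
GixY is produced constitutively and is active.
No repressor is bound and GixY is active, so *orvQ* is transcribed.
→ *orvQ* is ON.
cAMP is absent, so UlmU is active.
No repressor is bound and UlmU is active, so *gixU* is transcribed.
→ *gixU* is ON.
Mevalonate is absent, so ElnQ is active.
Rhamnulose is present, so YilE is inactive.
Activator ElnQ is present, so *qilG* is transcribed.
So QilG is produced and active.
No repressor is bound and QilG is active, so *quvL* is transcribed.
→ *quvL* is ON.
5 of the 5 genes are transcribed.

5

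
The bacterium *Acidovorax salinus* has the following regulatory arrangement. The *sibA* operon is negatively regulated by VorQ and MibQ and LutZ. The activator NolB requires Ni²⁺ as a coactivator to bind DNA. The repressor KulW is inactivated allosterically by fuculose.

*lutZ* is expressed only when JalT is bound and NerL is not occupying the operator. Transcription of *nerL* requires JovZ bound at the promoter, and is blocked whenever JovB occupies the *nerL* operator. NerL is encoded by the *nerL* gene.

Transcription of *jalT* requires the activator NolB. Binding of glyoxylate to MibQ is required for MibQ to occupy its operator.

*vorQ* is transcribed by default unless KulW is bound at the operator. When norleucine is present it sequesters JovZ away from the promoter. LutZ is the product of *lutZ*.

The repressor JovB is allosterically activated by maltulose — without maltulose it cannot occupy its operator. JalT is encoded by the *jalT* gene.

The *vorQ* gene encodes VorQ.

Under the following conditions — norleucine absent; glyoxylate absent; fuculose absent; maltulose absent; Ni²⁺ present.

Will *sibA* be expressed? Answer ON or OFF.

ON

Fuculose is absent, so KulW is active.
With repressor KulW bound, *vorQ* is not transcribed.
So VorQ is not produced.
Glyoxylate is absent, so MibQ is inactive.
Ni²⁺ is present, so NolB is active.
No repressor is bound and NolB is active, so *jalT* is transcribed.
So JalT is produced and active.
Norleucine is absent, so JovZ is active.
Maltulose is absent, so JovB is inactive.
No repressor is bound and JovZ is active, so *nerL* is transcribed.
So NerL is produced and active.
With repressor NerL bound, *lutZ* is not transcribed.
So LutZ is not produced.
With no repressor bound, *sibA* is transcribed.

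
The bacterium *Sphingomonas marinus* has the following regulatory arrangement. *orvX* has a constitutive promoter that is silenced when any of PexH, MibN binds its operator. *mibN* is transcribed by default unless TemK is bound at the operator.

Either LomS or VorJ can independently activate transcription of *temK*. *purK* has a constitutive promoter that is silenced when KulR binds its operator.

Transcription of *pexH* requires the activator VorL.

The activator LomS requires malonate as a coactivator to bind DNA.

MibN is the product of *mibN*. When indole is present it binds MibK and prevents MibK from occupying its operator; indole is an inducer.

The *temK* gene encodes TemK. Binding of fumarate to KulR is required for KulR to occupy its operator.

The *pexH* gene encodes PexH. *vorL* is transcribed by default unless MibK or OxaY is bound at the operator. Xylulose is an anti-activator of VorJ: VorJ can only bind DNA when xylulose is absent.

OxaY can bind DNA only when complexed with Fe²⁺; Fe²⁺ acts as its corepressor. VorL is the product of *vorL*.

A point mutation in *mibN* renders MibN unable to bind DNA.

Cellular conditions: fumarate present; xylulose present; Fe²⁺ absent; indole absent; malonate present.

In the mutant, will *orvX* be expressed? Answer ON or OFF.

Indole is absent, so MibK is active.
Fe²⁺ is absent, so OxaY is inactive.
With repressor MibK bound, *vorL* is not transcribed.
So VorL is not produced.
Required activator VorL is absent, so *pexH* is not transcribed.
So PexH is not produced.
MibN is non-functional in this strain, so it has no effect.
With no repressor bound, *orvX* is transcribed.

ON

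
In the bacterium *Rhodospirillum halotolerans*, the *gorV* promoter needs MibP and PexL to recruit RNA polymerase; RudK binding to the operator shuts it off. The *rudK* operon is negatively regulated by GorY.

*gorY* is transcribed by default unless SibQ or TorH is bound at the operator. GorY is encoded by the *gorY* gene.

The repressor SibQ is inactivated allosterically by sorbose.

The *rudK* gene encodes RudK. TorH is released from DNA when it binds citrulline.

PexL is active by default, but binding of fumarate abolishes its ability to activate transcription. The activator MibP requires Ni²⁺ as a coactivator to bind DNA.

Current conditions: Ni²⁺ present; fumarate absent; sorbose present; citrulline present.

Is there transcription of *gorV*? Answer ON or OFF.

Ni²⁺ is present, so MibP is active.
Fumarate is absent, so PexL is active.
Sorbose is present, so SibQ is inactive.
Citrulline is present, so TorH is inactive.
With no repressor bound, *gorY* is transcribed.
So GorY is produced and active.
With repressor GorY bound, *rudK* is not transcribed.
So RudK is not produced.
No repressor is bound and MibP and PexL are active, so *gorV* is transcribed.

ON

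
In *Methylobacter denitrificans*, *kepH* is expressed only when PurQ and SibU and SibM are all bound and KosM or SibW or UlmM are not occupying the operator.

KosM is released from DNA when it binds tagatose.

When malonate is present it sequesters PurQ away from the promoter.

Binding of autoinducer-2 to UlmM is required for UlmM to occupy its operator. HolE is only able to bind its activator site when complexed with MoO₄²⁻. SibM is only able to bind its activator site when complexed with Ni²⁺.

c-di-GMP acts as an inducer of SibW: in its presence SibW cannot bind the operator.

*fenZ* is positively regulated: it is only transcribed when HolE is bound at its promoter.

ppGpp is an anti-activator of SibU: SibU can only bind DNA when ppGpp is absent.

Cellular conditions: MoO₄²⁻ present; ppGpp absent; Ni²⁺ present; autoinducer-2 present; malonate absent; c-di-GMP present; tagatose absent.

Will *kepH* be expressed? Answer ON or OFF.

OFF

Tagatose is absent, so KosM is active.
Malonate is absent, so PurQ is active.
ppGpp is absent, so SibU is active.
Ni²⁺ is present, so SibM is active.
c-di-GMP is present, so SibW is inactive.
Autoinducer-2 is present, so UlmM is active.
With repressor KosM bound, *kepH* is not transcribed.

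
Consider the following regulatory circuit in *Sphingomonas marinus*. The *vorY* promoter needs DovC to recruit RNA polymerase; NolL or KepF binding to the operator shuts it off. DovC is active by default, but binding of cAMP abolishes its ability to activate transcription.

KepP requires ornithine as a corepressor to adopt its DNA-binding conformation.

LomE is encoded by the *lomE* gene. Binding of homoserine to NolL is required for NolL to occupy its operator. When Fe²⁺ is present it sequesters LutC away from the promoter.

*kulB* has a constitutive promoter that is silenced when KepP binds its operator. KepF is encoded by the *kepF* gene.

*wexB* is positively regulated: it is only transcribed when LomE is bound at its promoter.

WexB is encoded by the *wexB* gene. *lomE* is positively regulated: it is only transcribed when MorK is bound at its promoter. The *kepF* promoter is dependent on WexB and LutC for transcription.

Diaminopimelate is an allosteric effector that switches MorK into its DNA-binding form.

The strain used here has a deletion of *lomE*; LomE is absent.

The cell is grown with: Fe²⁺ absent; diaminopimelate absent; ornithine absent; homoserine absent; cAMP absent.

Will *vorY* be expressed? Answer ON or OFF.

cAMP is absent, so DovC is active.
Homoserine is absent, so NolL is inactive.
LomE is non-functional in this strain, so it has no effect.
Required activator LomE is absent, so *wexB* is not transcribed.
So WexB is not produced.
Fe²⁺ is absent, so LutC is active.
Required activator WexB is absent, so *kepF* is not transcribed.
So KepF is not produced.
No repressor is bound and DovC is active, so *vorY* is transcribed.

ON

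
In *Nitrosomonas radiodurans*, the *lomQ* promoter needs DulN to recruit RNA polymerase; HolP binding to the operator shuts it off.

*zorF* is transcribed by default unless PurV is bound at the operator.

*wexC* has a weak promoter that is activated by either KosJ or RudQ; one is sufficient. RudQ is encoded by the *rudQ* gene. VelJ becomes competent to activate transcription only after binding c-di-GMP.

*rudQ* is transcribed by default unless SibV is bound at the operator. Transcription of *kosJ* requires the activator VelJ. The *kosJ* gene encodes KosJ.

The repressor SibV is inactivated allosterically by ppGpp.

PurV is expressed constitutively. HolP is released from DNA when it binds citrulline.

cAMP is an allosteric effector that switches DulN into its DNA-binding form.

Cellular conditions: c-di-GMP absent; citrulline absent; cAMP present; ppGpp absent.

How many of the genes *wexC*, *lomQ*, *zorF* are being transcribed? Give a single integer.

c-di-GMP is absent, so VelJ is inactive.
Required activator VelJ is absent, so *kosJ* is not transcribed.
So KosJ is not produced.
ppGpp is absent, so SibV is active.
With repressor SibV bound, *rudQ* is not transcribed.
So RudQ is not produced.
No activator is available at the *wexC* promoter, so *wexC* is not transcribed.
→ *wexC* is OFF.
cAMP is present, so DulN is active.
Citrulline is absent, so HolP is active.
With repressor HolP bound, *lomQ* is not transcribed.
→ *lomQ* is OFF.
PurV is produced constitutively and is active.
With repressor PurV bound, *zorF* is not transcribed.
→ *zorF* is OFF.
0 of the 3 genes are transcribed.

0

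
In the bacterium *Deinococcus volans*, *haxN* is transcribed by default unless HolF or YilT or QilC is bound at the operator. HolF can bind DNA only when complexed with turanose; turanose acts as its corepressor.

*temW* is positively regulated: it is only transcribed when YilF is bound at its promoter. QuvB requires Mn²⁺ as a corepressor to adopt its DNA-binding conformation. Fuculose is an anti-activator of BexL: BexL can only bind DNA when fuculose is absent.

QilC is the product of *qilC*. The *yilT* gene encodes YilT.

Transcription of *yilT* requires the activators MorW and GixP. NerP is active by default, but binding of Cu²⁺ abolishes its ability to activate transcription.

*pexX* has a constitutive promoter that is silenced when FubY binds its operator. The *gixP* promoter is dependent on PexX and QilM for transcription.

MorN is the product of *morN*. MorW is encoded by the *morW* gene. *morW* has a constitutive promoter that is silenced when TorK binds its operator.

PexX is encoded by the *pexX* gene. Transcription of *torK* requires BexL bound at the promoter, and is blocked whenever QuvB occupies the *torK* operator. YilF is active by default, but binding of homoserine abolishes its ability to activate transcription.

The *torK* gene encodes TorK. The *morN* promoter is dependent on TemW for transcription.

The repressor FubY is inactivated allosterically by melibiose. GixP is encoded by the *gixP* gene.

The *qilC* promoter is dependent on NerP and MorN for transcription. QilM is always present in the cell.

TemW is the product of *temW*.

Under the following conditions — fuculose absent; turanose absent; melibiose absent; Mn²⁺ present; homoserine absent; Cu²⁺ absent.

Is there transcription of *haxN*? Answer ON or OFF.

OFF

Turanose is absent, so HolF is inactive.
Mn²⁺ is present, so QuvB is active.
Fuculose is absent, so BexL is active.
With repressor QuvB bound, *torK* is not transcribed.
So TorK is not produced.
With no repressor bound, *morW* is transcribed.
So MorW is produced and active.
Melibiose is absent, so FubY is active.
With repressor FubY bound, *pexX* is not transcribed.
So PexX is not produced.
QilM is produced constitutively and is active.
Required activator PexX is absent, so *gixP* is not transcribed.
So GixP is not produced.
Required activator GixP is absent, so *yilT* is not transcribed.
So YilT is not produced.
Cu²⁺ is absent, so NerP is active.
Homoserine is absent, so YilF is active.
No repressor is bound and YilF is active, so *temW* is transcribed.
So TemW is produced and active.
No repressor is bound and TemW is active, so *morN* is transcribed.
So MorN is produced and active.
No repressor is bound and NerP and MorN are active, so *qilC* is transcribed.
So QilC is produced and active.
With repressor QilC bound, *haxN* is not transcribed.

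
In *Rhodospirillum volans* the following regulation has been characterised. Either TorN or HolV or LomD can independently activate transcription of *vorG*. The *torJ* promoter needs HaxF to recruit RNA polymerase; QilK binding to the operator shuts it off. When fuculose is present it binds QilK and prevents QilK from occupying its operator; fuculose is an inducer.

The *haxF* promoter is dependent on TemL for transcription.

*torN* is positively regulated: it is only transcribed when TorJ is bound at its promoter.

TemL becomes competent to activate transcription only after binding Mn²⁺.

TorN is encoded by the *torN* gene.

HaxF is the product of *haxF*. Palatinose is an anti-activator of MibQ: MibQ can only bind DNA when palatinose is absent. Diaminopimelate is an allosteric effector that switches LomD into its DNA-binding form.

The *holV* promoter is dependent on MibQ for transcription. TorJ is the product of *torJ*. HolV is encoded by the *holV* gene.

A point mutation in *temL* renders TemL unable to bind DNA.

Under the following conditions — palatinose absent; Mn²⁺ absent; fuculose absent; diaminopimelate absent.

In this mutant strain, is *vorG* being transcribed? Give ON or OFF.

TemL is non-functional in this strain, so it has no effect.
Required activator TemL is absent, so *haxF* is not transcribed.
So HaxF is not produced.
Fuculose is absent, so QilK is active.
With repressor QilK bound, *torJ* is not transcribed.
So TorJ is not produced.
Required activator TorJ is absent, so *torN* is not transcribed.
So TorN is not produced.
Palatinose is absent, so MibQ is active.
No repressor is bound and MibQ is active, so *holV* is transcribed.
So HolV is produced and active.
Diaminopimelate is absent, so LomD is inactive.
Activator HolV is present, so *vorG* is transcribed.

ON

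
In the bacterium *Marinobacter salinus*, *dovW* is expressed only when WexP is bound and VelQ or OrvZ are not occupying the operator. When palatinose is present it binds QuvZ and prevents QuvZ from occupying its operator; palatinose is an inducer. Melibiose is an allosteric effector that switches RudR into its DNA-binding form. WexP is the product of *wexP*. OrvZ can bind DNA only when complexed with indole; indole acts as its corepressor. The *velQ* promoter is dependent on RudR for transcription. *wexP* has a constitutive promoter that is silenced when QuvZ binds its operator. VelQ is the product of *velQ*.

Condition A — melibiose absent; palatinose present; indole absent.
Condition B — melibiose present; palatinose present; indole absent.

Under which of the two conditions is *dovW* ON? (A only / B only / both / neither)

A only

Condition A:
Melibiose is absent, so RudR is inactive.
Required activator RudR is absent, so *velQ* is not transcribed.
So VelQ is not produced.
Palatinose is present, so QuvZ is inactive.
With no repressor bound, *wexP* is transcribed.
So WexP is produced and active.
Indole is absent, so OrvZ is inactive.
No repressor is bound and WexP is active, so *dovW* is transcribed.
→ *dovW* is ON in A.
Condition B:
Melibiose is present, so RudR is active.
No repressor is bound and RudR is active, so *velQ* is transcribed.
So VelQ is produced and active.
Palatinose is present, so QuvZ is inactive.
With no repressor bound, *wexP* is transcribed.
So WexP is produced and active.
Indole is absent, so OrvZ is inactive.
With repressor VelQ bound, *dovW* is not transcribed.
→ *dovW* is OFF in B.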